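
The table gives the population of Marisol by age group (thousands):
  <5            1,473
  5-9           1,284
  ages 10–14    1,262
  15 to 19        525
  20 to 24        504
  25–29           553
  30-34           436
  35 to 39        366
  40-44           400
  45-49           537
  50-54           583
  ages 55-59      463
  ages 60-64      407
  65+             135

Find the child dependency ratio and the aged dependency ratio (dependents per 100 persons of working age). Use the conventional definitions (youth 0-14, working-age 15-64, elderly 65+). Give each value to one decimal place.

Youth dependency ratio: 84.2
Old-age dependency ratio: 2.8

0–14: 1,473 + 1,284 + 1,262 = 4,019
15–64: 525 + 504 + 553 + 436 + 366 + 400 + 537 + 583 + 463 + 407 = 4,774
65+: 135
Youth dependency ratio = 4,019 / 4,774 × 100 = 84.2
Old-age dependency ratio = 135 / 4,774 × 100 = 2.8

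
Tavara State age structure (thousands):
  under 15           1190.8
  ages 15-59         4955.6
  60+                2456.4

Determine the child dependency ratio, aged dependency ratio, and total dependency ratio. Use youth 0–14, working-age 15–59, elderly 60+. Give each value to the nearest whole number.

Youth dependency ratio = 1190.8 / 4955.6 × 100 = 24
Old-age dependency ratio = 2456.4 / 4955.6 × 100 = 50
Total dependency ratio = (1190.8 + 2456.4) / 4955.6 × 100 = 3647.2 / 4955.6 × 100 = 74

Youth dependency ratio: 24
Old-age dependency ratio: 50
Total dependency ratio: 74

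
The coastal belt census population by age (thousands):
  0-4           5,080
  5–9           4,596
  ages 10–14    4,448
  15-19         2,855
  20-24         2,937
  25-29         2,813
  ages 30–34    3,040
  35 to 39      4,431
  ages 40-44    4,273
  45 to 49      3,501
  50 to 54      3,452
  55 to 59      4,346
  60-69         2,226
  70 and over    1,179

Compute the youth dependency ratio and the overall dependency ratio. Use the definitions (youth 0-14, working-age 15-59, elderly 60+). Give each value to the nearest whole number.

0–14: 5,080 + 4,596 + 4,448 = 14,124
15–59: 2,855 + 2,937 + 2,813 + 3,040 + 4,431 + 4,273 + 3,501 + 3,452 + 4,346 = 31,648
60+: 2,226 + 1,179 = 3,405
Youth dependency ratio = 14,124 / 31,648 × 100 = 45
Total dependency ratio = (14,124 + 3,405) / 31,648 × 100 = 17,529 / 31,648 × 100 = 55

Youth dependency ratio: 45
Total dependency ratio: 55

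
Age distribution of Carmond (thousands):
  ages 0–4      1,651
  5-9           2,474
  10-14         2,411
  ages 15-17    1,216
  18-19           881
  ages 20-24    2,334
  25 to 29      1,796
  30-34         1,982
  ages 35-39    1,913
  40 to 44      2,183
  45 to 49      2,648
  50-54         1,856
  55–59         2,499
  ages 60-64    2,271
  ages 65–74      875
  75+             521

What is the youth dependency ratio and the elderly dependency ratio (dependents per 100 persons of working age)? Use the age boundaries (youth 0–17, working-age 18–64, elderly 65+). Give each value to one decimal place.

0–17: 1,651 + 2,474 + 2,411 + 1,216 = 7,752
18–64: 881 + 2,334 + 1,796 + 1,982 + 1,913 + 2,183 + 2,648 + 1,856 + 2,499 + 2,271 = 20,363
65+: 875 + 521 = 1,396
Youth dependency ratio = 7,752 / 20,363 × 100 = 38.1
Old-age dependency ratio = 1,396 / 20,363 × 100 = 6.9

Youth dependency ratio: 38.1
Old-age dependency ratio: 6.9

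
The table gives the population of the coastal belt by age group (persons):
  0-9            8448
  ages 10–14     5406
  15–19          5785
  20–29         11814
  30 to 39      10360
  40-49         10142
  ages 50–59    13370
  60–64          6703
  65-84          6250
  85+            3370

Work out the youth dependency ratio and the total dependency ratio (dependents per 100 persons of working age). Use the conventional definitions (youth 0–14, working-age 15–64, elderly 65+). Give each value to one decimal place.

Youth dependency ratio: 23.8
Total dependency ratio: 40.4

0–14: 8448 + 5406 = 13854
15–64: 5785 + 11814 + 10360 + 10142 + 13370 + 6703 = 58174
65+: 6250 + 3370 = 9620
Youth dependency ratio = 13854 / 58174 × 100 = 23.8
Total dependency ratio = (13854 + 9620) / 58174 × 100 = 23474 / 58174 × 100 = 40.4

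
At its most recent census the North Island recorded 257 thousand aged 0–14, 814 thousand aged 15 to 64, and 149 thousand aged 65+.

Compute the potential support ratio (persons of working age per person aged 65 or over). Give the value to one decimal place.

Potential support ratio: 5.5

Potential support ratio = 814 / 149 = 5.5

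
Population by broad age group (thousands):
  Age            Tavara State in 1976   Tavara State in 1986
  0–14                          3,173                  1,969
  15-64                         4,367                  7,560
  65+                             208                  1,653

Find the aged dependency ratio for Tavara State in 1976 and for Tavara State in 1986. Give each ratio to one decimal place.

Tavara State in 1976: 4.8
Tavara State in 1986: 21.9

Tavara State in 1976: 208 / 4,367 × 100 = 4.8
Tavara State in 1986: 1,653 / 7,560 × 100 = 21.9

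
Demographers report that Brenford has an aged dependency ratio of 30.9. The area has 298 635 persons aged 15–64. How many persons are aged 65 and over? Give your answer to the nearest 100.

Aged 65 and over: 92 300

Old-age dependency ratio = elderly / working-age × 100
30.9 = E / 298 635 × 100
⇒ 92 300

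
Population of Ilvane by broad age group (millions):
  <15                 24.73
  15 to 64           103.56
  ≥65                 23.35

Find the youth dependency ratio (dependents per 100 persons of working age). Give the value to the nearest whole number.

Youth dependency ratio: 24

Youth dependency ratio = 24.73 / 103.56 × 100 = 24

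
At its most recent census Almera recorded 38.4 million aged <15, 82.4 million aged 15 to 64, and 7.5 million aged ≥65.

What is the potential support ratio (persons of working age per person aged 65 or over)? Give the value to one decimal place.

Potential support ratio: 11.0

Potential support ratio = 82.4 / 7.5 = 11.0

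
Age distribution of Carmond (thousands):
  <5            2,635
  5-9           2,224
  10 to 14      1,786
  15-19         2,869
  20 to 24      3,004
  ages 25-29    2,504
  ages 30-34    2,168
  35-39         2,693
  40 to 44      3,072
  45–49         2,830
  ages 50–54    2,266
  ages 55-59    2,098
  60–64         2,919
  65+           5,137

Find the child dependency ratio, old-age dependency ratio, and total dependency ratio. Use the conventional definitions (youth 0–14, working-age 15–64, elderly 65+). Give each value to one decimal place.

Youth dependency ratio: 25.1
Old-age dependency ratio: 19.4
Total dependency ratio: 44.6

0–14: 2,635 + 2,224 + 1,786 = 6,645
15–64: 2,869 + 3,004 + 2,504 + 2,168 + 2,693 + 3,072 + 2,830 + 2,266 + 2,098 + 2,919 = 26,423
65+: 5,137
Youth dependency ratio = 6,645 / 26,423 × 100 = 25.1
Old-age dependency ratio = 5,137 / 26,423 × 100 = 19.4
Total dependency ratio = (6,645 + 5,137) / 26,423 × 100 = 11,782 / 26,423 × 100 = 44.6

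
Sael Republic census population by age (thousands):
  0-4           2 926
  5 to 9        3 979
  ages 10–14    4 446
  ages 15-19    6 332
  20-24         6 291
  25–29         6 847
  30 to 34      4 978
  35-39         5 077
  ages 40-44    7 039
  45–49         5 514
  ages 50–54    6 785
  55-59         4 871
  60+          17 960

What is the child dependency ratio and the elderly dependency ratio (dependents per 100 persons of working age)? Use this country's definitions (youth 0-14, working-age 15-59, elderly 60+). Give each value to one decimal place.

0–14: 2 926 + 3 979 + 4 446 = 11 351
15–59: 6 332 + 6 291 + 6 847 + 4 978 + 5 077 + 7 039 + 5 514 + 6 785 + 4 871 = 53 734
60+: 17 960
Youth dependency ratio = 11 351 / 53 734 × 100 = 21.1
Old-age dependency ratio = 17 960 / 53 734 × 100 = 33.4

Youth dependency ratio: 21.1
Old-age dependency ratio: 33.4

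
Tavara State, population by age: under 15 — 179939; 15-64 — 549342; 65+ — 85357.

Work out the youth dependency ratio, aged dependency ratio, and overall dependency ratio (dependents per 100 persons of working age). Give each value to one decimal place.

Youth dependency ratio = 179939 / 549342 × 100 = 32.8
Old-age dependency ratio = 85357 / 549342 × 100 = 15.5
Total dependency ratio = (179939 + 85357) / 549342 × 100 = 265296 / 549342 × 100 = 48.3

Youth dependency ratio: 32.8
Old-age dependency ratio: 15.5
Total dependency ratio: 48.3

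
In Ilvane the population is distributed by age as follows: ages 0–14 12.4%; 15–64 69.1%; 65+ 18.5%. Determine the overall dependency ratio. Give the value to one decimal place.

Total dependency ratio = (12.4 + 18.5) / 69.1 × 100 = 30.9 / 69.1 × 100 = 44.7

Total dependency ratio: 44.7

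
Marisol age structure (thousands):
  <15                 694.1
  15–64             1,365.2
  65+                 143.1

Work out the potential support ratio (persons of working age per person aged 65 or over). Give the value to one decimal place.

Potential support ratio = 1,365.2 / 143.1 = 9.5

Potential support ratio: 9.5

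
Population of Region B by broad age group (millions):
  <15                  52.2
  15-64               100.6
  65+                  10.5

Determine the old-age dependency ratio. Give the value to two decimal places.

Old-age dependency ratio = 10.5 / 100.6 × 100 = 10.44

Old-age dependency ratio: 10.44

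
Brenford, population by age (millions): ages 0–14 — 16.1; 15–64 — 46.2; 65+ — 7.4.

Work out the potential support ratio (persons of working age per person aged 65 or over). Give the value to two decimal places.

Potential support ratio = 46.2 / 7.4 = 6.24

Potential support ratio: 6.24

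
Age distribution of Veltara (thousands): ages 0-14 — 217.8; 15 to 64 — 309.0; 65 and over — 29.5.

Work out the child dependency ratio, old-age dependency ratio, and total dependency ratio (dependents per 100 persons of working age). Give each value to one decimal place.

Youth dependency ratio: 70.5
Old-age dependency ratio: 9.5
Total dependency ratio: 80.0

Youth dependency ratio = 217.8 / 309.0 × 100 = 70.5
Old-age dependency ratio = 29.5 / 309.0 × 100 = 9.5
Total dependency ratio = (217.8 + 29.5) / 309.0 × 100 = 247.3 / 309.0 × 100 = 80.0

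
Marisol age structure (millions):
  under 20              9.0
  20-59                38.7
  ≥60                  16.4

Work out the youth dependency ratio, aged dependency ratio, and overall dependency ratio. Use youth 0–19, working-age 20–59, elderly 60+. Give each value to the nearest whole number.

Youth dependency ratio: 23
Old-age dependency ratio: 42
Total dependency ratio: 66

Youth dependency ratio = 9.0 / 38.7 × 100 = 23
Old-age dependency ratio = 16.4 / 38.7 × 100 = 42
Total dependency ratio = (9.0 + 16.4) / 38.7 × 100 = 25.4 / 38.7 × 100 = 66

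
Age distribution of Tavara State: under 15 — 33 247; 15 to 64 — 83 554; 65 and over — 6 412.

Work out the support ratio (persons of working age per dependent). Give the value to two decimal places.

Support ratio: 2.11

Support ratio = 83 554 / (33 247 + 6 412) = 83 554 / 39 659 = 2.11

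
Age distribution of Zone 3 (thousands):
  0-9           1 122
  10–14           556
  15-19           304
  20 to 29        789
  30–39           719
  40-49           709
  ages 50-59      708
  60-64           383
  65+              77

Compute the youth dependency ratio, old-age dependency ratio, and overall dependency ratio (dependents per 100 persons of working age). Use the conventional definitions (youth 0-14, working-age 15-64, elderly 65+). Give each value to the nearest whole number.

Youth dependency ratio: 46
Old-age dependency ratio: 2
Total dependency ratio: 49

0–14: 1 122 + 556 = 1 678
15–64: 304 + 789 + 719 + 709 + 708 + 383 = 3 612
65+: 77
Youth dependency ratio = 1 678 / 3 612 × 100 = 46
Old-age dependency ratio = 77 / 3 612 × 100 = 2
Total dependency ratio = (1 678 + 77) / 3 612 × 100 = 1 755 / 3 612 × 100 = 49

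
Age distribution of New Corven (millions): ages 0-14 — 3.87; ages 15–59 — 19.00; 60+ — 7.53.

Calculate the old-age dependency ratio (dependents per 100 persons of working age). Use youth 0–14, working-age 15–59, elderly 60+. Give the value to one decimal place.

Old-age dependency ratio = 7.53 / 19.00 × 100 = 39.6

Old-age dependency ratio: 39.6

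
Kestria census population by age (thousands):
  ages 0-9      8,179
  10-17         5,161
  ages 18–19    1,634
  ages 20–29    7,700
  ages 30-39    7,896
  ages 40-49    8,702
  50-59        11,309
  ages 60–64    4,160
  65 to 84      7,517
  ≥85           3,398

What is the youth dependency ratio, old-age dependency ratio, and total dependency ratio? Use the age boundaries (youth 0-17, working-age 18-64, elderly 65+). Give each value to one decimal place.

0–17: 8,179 + 5,161 = 13,340
18–64: 1,634 + 7,700 + 7,896 + 8,702 + 11,309 + 4,160 = 41,401
65+: 7,517 + 3,398 = 10,915
Youth dependency ratio = 13,340 / 41,401 × 100 = 32.2
Old-age dependency ratio = 10,915 / 41,401 × 100 = 26.4
Total dependency ratio = (13,340 + 10,915) / 41,401 × 100 = 24,255 / 41,401 × 100 = 58.6

Youth dependency ratio: 32.2
Old-age dependency ratio: 26.4
Total dependency ratio: 58.6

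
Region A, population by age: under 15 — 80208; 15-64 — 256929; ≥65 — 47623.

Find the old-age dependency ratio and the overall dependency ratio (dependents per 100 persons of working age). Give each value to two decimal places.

Old-age dependency ratio = 47623 / 256929 × 100 = 18.54
Total dependency ratio = (80208 + 47623) / 256929 × 100 = 127831 / 256929 × 100 = 49.75

Old-age dependency ratio: 18.54
Total dependency ratio: 49.75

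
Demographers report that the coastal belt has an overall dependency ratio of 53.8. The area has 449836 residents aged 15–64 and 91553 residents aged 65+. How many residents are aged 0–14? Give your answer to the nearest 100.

Aged 0–14: 150500

Total dependency ratio = (youth + elderly) / working-age × 100
53.8 = (Y + 91553) / 449836 × 100
⇒ 150500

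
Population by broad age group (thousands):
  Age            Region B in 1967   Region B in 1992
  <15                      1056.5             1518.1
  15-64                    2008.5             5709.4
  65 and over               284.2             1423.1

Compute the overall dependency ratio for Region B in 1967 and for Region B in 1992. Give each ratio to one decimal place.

Region B in 1967: 66.8
Region B in 1992: 51.5

Region B in 1967: (1056.5 + 284.2) / 2008.5 × 100 = 1340.7 / 2008.5 × 100 = 66.8
Region B in 1992: (1518.1 + 1423.1) / 5709.4 × 100 = 2941.2 / 5709.4 × 100 = 51.5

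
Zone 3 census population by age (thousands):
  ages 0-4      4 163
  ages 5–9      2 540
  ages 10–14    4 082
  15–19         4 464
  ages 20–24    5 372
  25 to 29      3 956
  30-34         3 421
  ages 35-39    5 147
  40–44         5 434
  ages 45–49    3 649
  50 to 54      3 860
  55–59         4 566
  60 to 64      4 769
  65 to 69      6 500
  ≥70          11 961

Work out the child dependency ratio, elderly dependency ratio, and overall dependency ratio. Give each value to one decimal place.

Youth dependency ratio: 24.2
Old-age dependency ratio: 41.4
Total dependency ratio: 65.5

0–14: 4 163 + 2 540 + 4 082 = 10 785
15–64: 4 464 + 5 372 + 3 956 + 3 421 + 5 147 + 5 434 + 3 649 + 3 860 + 4 566 + 4 769 = 44 638
65+: 6 500 + 11 961 = 18 461
Youth dependency ratio = 10 785 / 44 638 × 100 = 24.2
Old-age dependency ratio = 18 461 / 44 638 × 100 = 41.4
Total dependency ratio = (10 785 + 18 461) / 44 638 × 100 = 29 246 / 44 638 × 100 = 65.5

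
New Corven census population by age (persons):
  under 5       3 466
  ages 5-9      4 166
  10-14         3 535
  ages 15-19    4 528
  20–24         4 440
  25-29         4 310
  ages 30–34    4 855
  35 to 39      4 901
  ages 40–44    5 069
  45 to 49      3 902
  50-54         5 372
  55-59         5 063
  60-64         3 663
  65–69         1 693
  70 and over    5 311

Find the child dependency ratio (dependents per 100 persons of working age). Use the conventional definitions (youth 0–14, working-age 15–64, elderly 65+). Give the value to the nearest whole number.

Youth dependency ratio: 24

0–14: 3 466 + 4 166 + 3 535 = 11 167
15–64: 4 528 + 4 440 + 4 310 + 4 855 + 4 901 + 5 069 + 3 902 + 5 372 + 5 063 + 3 663 = 46 103
65+: 1 693 + 5 311 = 7 004
Youth dependency ratio = 11 167 / 46 103 × 100 = 24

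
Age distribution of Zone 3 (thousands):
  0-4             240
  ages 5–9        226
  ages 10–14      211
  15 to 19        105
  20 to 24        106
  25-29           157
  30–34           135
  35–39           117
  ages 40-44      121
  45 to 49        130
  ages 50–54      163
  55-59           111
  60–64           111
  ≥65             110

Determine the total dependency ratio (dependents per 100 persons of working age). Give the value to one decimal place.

Total dependency ratio: 62.7

0–14: 240 + 226 + 211 = 677
15–64: 105 + 106 + 157 + 135 + 117 + 121 + 130 + 163 + 111 + 111 = 1 256
65+: 110
Total dependency ratio = (677 + 110) / 1 256 × 100 = 787 / 1 256 × 100 = 62.7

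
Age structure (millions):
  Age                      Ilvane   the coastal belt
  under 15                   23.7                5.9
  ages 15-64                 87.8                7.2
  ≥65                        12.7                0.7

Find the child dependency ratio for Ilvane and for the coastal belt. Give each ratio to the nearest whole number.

Ilvane: 27
the coastal belt: 82

Ilvane: 23.7 / 87.8 × 100 = 27
the coastal belt: 5.9 / 7.2 × 100 = 82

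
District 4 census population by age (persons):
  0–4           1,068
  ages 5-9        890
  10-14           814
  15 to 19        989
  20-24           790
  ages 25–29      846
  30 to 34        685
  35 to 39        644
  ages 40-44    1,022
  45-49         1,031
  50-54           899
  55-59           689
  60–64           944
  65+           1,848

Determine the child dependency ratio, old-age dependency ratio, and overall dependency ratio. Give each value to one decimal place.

Youth dependency ratio: 32.5
Old-age dependency ratio: 21.6
Total dependency ratio: 54.1

0–14: 1,068 + 890 + 814 = 2,772
15–64: 989 + 790 + 846 + 685 + 644 + 1,022 + 1,031 + 899 + 689 + 944 = 8,539
65+: 1,848
Youth dependency ratio = 2,772 / 8,539 × 100 = 32.5
Old-age dependency ratio = 1,848 / 8,539 × 100 = 21.6
Total dependency ratio = (2,772 + 1,848) / 8,539 × 100 = 4,620 / 8,539 × 100 = 54.1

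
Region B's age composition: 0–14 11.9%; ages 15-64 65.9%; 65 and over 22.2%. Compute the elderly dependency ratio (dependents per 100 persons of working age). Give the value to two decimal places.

Old-age dependency ratio = 22.2 / 65.9 × 100 = 33.69

Old-age dependency ratio: 33.69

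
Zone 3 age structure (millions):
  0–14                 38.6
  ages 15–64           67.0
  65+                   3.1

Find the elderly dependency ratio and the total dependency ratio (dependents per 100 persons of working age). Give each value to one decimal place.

Old-age dependency ratio = 3.1 / 67.0 × 100 = 4.6
Total dependency ratio = (38.6 + 3.1) / 67.0 × 100 = 41.7 / 67.0 × 100 = 62.2

Old-age dependency ratio: 4.6
Total dependency ratio: 62.2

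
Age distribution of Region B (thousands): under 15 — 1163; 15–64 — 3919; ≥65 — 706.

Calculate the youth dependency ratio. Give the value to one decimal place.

Youth dependency ratio: 29.7

Youth dependency ratio = 1163 / 3919 × 100 = 29.7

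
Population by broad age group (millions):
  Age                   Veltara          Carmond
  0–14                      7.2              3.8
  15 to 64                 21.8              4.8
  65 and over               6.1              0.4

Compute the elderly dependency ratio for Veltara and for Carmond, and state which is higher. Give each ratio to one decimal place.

Veltara: 28.0
Carmond: 8.3
Higher: Veltara

Veltara: 6.1 / 21.8 × 100 = 28.0
Carmond: 0.4 / 4.8 × 100 = 8.3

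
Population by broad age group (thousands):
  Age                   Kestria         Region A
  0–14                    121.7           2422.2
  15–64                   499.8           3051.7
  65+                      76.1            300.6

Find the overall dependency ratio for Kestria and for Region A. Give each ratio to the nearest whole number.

Kestria: 40
Region A: 89

Kestria: (121.7 + 76.1) / 499.8 × 100 = 197.8 / 499.8 × 100 = 40
Region A: (2422.2 + 300.6) / 3051.7 × 100 = 2722.8 / 3051.7 × 100 = 89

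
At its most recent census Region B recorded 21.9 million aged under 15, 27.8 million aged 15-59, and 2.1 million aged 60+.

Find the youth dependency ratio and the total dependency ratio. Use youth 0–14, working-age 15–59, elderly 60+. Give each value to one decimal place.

Youth dependency ratio: 78.8
Total dependency ratio: 86.3

Youth dependency ratio = 21.9 / 27.8 × 100 = 78.8
Total dependency ratio = (21.9 + 2.1) / 27.8 × 100 = 24.0 / 27.8 × 100 = 86.3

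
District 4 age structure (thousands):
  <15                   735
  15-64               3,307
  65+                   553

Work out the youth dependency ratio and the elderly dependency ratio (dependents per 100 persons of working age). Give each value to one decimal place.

Youth dependency ratio: 22.2
Old-age dependency ratio: 16.7

Youth dependency ratio = 735 / 3,307 × 100 = 22.2
Old-age dependency ratio = 553 / 3,307 × 100 = 16.7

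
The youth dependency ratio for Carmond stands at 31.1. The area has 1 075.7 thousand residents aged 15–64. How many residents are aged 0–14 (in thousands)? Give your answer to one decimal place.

Aged 0–14: 334.5

Youth dependency ratio = youth / working-age × 100
31.1 = Y / 1 075.7 × 100
⇒ 334.5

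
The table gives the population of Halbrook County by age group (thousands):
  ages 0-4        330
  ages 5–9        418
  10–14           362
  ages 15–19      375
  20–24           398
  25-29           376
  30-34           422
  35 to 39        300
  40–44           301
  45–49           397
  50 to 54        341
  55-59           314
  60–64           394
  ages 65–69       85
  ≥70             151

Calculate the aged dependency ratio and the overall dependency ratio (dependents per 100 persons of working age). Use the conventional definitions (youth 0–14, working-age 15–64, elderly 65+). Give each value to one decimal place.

0–14: 330 + 418 + 362 = 1110
15–64: 375 + 398 + 376 + 422 + 300 + 301 + 397 + 341 + 314 + 394 = 3618
65+: 85 + 151 = 236
Old-age dependency ratio = 236 / 3618 × 100 = 6.5
Total dependency ratio = (1110 + 236) / 3618 × 100 = 1346 / 3618 × 100 = 37.2

Old-age dependency ratio: 6.5
Total dependency ratio: 37.2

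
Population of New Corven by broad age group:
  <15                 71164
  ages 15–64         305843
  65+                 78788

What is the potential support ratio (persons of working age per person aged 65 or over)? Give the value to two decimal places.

Potential support ratio: 3.88

Potential support ratio = 305843 / 78788 = 3.88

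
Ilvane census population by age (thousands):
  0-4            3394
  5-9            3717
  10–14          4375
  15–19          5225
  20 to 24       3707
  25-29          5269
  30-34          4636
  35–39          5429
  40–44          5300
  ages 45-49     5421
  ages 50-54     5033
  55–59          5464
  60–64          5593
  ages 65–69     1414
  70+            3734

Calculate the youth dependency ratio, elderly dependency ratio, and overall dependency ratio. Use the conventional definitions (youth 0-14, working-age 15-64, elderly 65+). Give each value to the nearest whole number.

0–14: 3394 + 3717 + 4375 = 11486
15–64: 5225 + 3707 + 5269 + 4636 + 5429 + 5300 + 5421 + 5033 + 5464 + 5593 = 51077
65+: 1414 + 3734 = 5148
Youth dependency ratio = 11486 / 51077 × 100 = 22
Old-age dependency ratio = 5148 / 51077 × 100 = 10
Total dependency ratio = (11486 + 5148) / 51077 × 100 = 16634 / 51077 × 100 = 33

Youth dependency ratio: 22
Old-age dependency ratio: 10
Total dependency ratio: 33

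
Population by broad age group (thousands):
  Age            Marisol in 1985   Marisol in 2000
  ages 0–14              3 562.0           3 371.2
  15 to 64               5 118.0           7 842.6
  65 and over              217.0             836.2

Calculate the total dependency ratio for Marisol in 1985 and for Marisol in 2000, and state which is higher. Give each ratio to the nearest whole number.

Marisol in 1985: (3 562.0 + 217.0) / 5 118.0 × 100 = 3 779.0 / 5 118.0 × 100 = 74
Marisol in 2000: (3 371.2 + 836.2) / 7 842.6 × 100 = 4 207.4 / 7 842.6 × 100 = 54

Marisol in 1985: 74
Marisol in 2000: 54
Higher: Marisol in 1985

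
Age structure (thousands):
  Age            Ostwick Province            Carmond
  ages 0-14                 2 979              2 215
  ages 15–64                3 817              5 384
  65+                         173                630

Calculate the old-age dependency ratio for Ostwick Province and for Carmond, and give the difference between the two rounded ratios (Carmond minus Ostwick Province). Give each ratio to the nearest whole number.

Ostwick Province: 173 / 3 817 × 100 = 5
Carmond: 630 / 5 384 × 100 = 12

Ostwick Province: 5
Carmond: 12
Difference: +7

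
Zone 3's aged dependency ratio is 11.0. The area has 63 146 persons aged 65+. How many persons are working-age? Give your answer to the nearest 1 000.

Old-age dependency ratio = elderly / working-age × 100
11.0 = 63 146 / W × 100
⇒ 574 000

Working-age: 574 000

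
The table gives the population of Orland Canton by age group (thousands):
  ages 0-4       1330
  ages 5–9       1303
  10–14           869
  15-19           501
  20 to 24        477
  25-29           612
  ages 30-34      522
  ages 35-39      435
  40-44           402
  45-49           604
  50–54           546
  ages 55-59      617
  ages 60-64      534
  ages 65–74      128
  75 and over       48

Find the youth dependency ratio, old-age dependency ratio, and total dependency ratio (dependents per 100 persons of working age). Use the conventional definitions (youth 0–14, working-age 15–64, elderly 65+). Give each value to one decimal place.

Youth dependency ratio: 66.7
Old-age dependency ratio: 3.4
Total dependency ratio: 70.1

0–14: 1330 + 1303 + 869 = 3502
15–64: 501 + 477 + 612 + 522 + 435 + 402 + 604 + 546 + 617 + 534 = 5250
65+: 128 + 48 = 176
Youth dependency ratio = 3502 / 5250 × 100 = 66.7
Old-age dependency ratio = 176 / 5250 × 100 = 3.4
Total dependency ratio = (3502 + 176) / 5250 × 100 = 3678 / 5250 × 100 = 70.1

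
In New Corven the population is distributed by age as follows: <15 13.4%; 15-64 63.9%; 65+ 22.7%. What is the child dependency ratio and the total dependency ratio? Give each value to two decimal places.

Youth dependency ratio: 20.97
Total dependency ratio: 56.49

Youth dependency ratio = 13.4 / 63.9 × 100 = 20.97
Total dependency ratio = (13.4 + 22.7) / 63.9 × 100 = 36.1 / 63.9 × 100 = 56.49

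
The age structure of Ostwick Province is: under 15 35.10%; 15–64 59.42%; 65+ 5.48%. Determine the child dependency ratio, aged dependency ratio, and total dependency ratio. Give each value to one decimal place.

Youth dependency ratio: 59.1
Old-age dependency ratio: 9.2
Total dependency ratio: 68.3

Youth dependency ratio = 35.10 / 59.42 × 100 = 59.1
Old-age dependency ratio = 5.48 / 59.42 × 100 = 9.2
Total dependency ratio = (35.10 + 5.48) / 59.42 × 100 = 40.58 / 59.42 × 100 = 68.3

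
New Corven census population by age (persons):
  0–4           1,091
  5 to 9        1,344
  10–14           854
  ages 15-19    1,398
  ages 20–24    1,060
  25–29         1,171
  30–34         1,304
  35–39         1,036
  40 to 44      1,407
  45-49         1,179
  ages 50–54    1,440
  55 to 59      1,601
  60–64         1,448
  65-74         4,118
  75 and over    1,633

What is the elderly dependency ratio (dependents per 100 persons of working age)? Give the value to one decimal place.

Old-age dependency ratio: 44.1

0–14: 1,091 + 1,344 + 854 = 3,289
15–64: 1,398 + 1,060 + 1,171 + 1,304 + 1,036 + 1,407 + 1,179 + 1,440 + 1,601 + 1,448 = 13,044
65+: 4,118 + 1,633 = 5,751
Old-age dependency ratio = 5,751 / 13,044 × 100 = 44.1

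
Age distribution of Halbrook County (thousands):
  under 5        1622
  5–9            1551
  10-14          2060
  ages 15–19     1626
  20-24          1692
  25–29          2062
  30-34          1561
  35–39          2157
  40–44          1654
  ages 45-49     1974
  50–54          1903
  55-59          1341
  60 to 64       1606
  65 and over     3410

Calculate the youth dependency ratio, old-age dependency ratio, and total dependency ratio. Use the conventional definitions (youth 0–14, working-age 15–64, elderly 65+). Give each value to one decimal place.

Youth dependency ratio: 29.8
Old-age dependency ratio: 19.4
Total dependency ratio: 49.2

0–14: 1622 + 1551 + 2060 = 5233
15–64: 1626 + 1692 + 2062 + 1561 + 2157 + 1654 + 1974 + 1903 + 1341 + 1606 = 17576
65+: 3410
Youth dependency ratio = 5233 / 17576 × 100 = 29.8
Old-age dependency ratio = 3410 / 17576 × 100 = 19.4
Total dependency ratio = (5233 + 3410) / 17576 × 100 = 8643 / 17576 × 100 = 49.2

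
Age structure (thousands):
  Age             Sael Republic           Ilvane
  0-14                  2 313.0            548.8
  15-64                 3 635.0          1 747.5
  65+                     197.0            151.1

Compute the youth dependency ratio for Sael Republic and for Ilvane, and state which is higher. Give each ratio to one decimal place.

Sael Republic: 2 313.0 / 3 635.0 × 100 = 63.6
Ilvane: 548.8 / 1 747.5 × 100 = 31.4

Sael Republic: 63.6
Ilvane: 31.4
Higher: Sael Republic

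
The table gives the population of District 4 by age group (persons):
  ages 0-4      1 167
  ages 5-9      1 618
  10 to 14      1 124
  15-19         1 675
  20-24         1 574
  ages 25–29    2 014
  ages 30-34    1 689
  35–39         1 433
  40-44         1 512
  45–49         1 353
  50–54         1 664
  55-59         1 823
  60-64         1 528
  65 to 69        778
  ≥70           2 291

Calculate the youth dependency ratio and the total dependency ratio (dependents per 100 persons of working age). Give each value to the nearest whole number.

Youth dependency ratio: 24
Total dependency ratio: 43

0–14: 1 167 + 1 618 + 1 124 = 3 909
15–64: 1 675 + 1 574 + 2 014 + 1 689 + 1 433 + 1 512 + 1 353 + 1 664 + 1 823 + 1 528 = 16 265
65+: 778 + 2 291 = 3 069
Youth dependency ratio = 3 909 / 16 265 × 100 = 24
Total dependency ratio = (3 909 + 3 069) / 16 265 × 100 = 6 978 / 16 265 × 100 = 43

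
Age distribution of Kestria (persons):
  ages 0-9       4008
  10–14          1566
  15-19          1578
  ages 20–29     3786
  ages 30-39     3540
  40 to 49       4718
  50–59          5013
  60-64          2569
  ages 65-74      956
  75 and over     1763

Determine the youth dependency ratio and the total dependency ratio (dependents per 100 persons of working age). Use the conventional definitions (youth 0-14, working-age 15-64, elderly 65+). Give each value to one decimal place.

0–14: 4008 + 1566 = 5574
15–64: 1578 + 3786 + 3540 + 4718 + 5013 + 2569 = 21204
65+: 956 + 1763 = 2719
Youth dependency ratio = 5574 / 21204 × 100 = 26.3
Total dependency ratio = (5574 + 2719) / 21204 × 100 = 8293 / 21204 × 100 = 39.1

Youth dependency ratio: 26.3
Total dependency ratio: 39.1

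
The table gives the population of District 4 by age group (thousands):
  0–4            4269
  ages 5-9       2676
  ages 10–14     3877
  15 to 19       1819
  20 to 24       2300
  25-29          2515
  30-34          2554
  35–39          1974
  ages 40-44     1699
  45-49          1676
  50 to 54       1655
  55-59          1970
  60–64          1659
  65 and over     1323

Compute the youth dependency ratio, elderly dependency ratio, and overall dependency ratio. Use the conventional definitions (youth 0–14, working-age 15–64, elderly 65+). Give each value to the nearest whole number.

Youth dependency ratio: 55
Old-age dependency ratio: 7
Total dependency ratio: 61

0–14: 4269 + 2676 + 3877 = 10822
15–64: 1819 + 2300 + 2515 + 2554 + 1974 + 1699 + 1676 + 1655 + 1970 + 1659 = 19821
65+: 1323
Youth dependency ratio = 10822 / 19821 × 100 = 55
Old-age dependency ratio = 1323 / 19821 × 100 = 7
Total dependency ratio = (10822 + 1323) / 19821 × 100 = 12145 / 19821 × 100 = 61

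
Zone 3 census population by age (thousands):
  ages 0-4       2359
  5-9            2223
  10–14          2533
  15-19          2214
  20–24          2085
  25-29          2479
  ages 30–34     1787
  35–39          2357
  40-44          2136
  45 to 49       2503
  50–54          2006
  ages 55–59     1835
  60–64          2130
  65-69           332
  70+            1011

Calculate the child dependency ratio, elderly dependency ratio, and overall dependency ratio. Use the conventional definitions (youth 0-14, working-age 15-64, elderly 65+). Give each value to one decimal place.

0–14: 2359 + 2223 + 2533 = 7115
15–64: 2214 + 2085 + 2479 + 1787 + 2357 + 2136 + 2503 + 2006 + 1835 + 2130 = 21532
65+: 332 + 1011 = 1343
Youth dependency ratio = 7115 / 21532 × 100 = 33.0
Old-age dependency ratio = 1343 / 21532 × 100 = 6.2
Total dependency ratio = (7115 + 1343) / 21532 × 100 = 8458 / 21532 × 100 = 39.3

Youth dependency ratio: 33.0
Old-age dependency ratio: 6.2
Total dependency ratio: 39.3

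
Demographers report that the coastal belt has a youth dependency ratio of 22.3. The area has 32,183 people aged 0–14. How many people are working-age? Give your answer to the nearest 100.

Youth dependency ratio = youth / working-age × 100
22.3 = 32,183 / W × 100
⇒ 144,300

Working-age: 144,300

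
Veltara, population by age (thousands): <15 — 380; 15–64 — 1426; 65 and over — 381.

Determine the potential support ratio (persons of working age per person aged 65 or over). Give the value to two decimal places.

Potential support ratio: 3.74

Potential support ratio = 1426 / 381 = 3.74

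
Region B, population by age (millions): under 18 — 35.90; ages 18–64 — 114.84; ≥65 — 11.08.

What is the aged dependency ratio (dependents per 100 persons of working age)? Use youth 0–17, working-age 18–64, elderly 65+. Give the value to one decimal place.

Old-age dependency ratio: 9.6

Old-age dependency ratio = 11.08 / 114.84 × 100 = 9.6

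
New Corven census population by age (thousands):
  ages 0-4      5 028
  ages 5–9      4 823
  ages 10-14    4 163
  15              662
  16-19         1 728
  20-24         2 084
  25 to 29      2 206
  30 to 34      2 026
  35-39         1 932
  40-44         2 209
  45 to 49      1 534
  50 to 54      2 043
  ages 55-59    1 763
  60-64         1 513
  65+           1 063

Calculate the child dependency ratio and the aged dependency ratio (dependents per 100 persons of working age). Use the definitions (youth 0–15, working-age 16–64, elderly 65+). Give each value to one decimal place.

0–15: 5 028 + 4 823 + 4 163 + 662 = 14 676
16–64: 1 728 + 2 084 + 2 206 + 2 026 + 1 932 + 2 209 + 1 534 + 2 043 + 1 763 + 1 513 = 19 038
65+: 1 063
Youth dependency ratio = 14 676 / 19 038 × 100 = 77.1
Old-age dependency ratio = 1 063 / 19 038 × 100 = 5.6

Youth dependency ratio: 77.1
Old-age dependency ratio: 5.6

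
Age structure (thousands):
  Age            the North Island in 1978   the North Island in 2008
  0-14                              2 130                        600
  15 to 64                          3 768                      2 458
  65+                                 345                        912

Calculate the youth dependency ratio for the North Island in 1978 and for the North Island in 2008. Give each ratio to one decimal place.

the North Island in 1978: 56.5
the North Island in 2008: 24.4

the North Island in 1978: 2 130 / 3 768 × 100 = 56.5
the North Island in 2008: 600 / 2 458 × 100 = 24.4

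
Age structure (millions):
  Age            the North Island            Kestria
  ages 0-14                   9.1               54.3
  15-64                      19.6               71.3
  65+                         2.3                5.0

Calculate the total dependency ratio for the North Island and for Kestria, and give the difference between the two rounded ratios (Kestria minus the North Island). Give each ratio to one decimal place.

the North Island: 58.2
Kestria: 83.2
Difference: +25.0

the North Island: (9.1 + 2.3) / 19.6 × 100 = 11.4 / 19.6 × 100 = 58.2
Kestria: (54.3 + 5.0) / 71.3 × 100 = 59.3 / 71.3 × 100 = 83.2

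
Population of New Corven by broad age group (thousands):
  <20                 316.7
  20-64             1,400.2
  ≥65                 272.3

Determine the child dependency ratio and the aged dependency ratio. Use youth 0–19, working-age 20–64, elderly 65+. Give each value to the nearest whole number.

Youth dependency ratio = 316.7 / 1,400.2 × 100 = 23
Old-age dependency ratio = 272.3 / 1,400.2 × 100 = 19

Youth dependency ratio: 23
Old-age dependency ratio: 19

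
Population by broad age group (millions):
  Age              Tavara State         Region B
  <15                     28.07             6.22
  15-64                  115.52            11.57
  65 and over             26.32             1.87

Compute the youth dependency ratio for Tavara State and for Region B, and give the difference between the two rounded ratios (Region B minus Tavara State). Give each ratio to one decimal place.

Tavara State: 28.07 / 115.52 × 100 = 24.3
Region B: 6.22 / 11.57 × 100 = 53.8

Tavara State: 24.3
Region B: 53.8
Difference: +29.5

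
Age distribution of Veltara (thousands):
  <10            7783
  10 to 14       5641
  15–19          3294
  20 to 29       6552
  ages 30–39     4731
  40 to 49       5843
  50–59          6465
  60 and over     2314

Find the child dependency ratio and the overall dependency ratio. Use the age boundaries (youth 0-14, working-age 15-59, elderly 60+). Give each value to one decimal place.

0–14: 7783 + 5641 = 13424
15–59: 3294 + 6552 + 4731 + 5843 + 6465 = 26885
60+: 2314
Youth dependency ratio = 13424 / 26885 × 100 = 49.9
Total dependency ratio = (13424 + 2314) / 26885 × 100 = 15738 / 26885 × 100 = 58.5

Youth dependency ratio: 49.9
Total dependency ratio: 58.5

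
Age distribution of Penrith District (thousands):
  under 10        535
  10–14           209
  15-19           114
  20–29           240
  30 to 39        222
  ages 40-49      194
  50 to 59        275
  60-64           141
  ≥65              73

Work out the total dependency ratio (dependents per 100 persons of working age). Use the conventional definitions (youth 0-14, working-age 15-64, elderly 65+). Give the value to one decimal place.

0–14: 535 + 209 = 744
15–64: 114 + 240 + 222 + 194 + 275 + 141 = 1 186
65+: 73
Total dependency ratio = (744 + 73) / 1 186 × 100 = 817 / 1 186 × 100 = 68.9

Total dependency ratio: 68.9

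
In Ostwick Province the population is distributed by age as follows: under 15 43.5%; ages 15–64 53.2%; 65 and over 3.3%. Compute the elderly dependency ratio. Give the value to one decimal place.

Old-age dependency ratio = 3.3 / 53.2 × 100 = 6.2

Old-age dependency ratio: 6.2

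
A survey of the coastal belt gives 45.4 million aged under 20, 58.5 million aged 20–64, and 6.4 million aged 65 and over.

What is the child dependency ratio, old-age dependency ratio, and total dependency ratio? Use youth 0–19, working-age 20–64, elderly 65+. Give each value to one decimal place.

Youth dependency ratio: 77.6
Old-age dependency ratio: 10.9
Total dependency ratio: 88.5

Youth dependency ratio = 45.4 / 58.5 × 100 = 77.6
Old-age dependency ratio = 6.4 / 58.5 × 100 = 10.9
Total dependency ratio = (45.4 + 6.4) / 58.5 × 100 = 51.8 / 58.5 × 100 = 88.5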